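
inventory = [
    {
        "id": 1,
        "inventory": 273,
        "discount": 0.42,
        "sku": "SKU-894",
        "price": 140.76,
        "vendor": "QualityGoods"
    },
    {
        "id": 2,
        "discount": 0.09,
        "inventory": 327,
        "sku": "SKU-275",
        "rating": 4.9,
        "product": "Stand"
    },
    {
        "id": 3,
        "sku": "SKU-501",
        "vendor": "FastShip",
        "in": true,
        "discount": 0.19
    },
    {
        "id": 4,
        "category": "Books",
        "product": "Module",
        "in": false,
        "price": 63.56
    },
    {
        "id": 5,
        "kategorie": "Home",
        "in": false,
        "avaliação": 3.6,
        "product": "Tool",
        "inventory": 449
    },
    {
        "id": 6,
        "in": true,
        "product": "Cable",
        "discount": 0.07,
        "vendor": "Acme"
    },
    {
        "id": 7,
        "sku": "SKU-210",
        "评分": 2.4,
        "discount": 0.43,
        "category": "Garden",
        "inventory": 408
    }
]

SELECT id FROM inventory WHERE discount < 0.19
[2, 6]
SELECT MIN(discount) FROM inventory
0.07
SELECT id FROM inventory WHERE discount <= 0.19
[2, 3, 6]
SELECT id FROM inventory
[1, 2, 3, 4, 5, 6, 7]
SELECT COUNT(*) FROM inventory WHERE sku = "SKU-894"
1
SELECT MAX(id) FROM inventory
7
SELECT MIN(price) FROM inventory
63.56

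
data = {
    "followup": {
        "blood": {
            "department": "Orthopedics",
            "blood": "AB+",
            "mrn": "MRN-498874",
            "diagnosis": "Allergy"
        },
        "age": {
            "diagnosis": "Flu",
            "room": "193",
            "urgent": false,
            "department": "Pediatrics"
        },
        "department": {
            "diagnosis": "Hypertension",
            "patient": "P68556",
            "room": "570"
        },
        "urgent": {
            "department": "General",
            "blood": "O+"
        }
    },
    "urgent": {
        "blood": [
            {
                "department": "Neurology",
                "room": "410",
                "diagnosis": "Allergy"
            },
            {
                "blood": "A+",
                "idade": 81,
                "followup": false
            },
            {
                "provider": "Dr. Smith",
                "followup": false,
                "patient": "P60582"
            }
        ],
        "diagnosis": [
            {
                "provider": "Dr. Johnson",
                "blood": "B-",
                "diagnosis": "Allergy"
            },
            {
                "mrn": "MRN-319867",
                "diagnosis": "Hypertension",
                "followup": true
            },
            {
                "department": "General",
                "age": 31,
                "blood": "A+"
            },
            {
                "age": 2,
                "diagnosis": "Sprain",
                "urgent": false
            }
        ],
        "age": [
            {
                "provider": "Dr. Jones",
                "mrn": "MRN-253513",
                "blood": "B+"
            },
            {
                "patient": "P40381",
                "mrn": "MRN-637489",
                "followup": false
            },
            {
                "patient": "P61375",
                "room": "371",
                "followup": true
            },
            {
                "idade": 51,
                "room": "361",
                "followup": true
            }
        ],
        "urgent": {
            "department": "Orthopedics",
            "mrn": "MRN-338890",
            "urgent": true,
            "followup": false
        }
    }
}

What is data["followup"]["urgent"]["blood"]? "O+"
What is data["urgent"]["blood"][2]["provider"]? "Dr. Smith"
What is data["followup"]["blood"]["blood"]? "AB+"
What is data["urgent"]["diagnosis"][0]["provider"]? "Dr. Johnson"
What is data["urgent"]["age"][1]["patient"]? "P40381"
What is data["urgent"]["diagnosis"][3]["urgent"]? False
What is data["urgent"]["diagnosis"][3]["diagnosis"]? "Sprain"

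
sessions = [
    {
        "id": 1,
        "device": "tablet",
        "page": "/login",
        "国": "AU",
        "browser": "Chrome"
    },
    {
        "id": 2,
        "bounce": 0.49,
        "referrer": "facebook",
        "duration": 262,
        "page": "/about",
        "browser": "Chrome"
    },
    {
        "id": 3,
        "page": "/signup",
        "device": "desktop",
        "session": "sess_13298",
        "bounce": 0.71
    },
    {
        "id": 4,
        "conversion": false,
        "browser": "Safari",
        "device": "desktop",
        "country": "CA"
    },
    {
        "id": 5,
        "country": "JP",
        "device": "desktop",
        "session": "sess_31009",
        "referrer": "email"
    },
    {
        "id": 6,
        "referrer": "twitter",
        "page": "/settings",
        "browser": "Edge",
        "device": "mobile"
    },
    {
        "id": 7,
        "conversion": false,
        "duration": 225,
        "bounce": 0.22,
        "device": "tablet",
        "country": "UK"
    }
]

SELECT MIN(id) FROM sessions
1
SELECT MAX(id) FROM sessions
7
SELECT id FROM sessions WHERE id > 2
[3, 4, 5, 6, 7]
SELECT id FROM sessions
[1, 2, 3, 4, 5, 6, 7]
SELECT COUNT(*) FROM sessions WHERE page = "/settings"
1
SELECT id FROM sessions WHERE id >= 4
[4, 5, 6, 7]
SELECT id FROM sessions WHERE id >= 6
[6, 7]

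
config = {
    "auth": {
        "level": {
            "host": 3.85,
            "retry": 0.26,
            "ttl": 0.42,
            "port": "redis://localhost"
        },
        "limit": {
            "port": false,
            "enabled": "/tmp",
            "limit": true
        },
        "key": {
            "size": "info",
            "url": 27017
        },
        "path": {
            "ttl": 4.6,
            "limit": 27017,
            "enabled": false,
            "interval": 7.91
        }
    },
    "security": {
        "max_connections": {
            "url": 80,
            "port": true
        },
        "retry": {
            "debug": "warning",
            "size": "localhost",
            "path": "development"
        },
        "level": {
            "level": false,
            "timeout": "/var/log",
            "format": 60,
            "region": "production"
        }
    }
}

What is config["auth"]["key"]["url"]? 27017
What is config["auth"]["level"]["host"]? 3.85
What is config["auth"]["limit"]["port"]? False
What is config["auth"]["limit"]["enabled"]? "/tmp"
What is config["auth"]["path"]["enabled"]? False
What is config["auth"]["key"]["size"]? "info"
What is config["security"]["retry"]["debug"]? "warning"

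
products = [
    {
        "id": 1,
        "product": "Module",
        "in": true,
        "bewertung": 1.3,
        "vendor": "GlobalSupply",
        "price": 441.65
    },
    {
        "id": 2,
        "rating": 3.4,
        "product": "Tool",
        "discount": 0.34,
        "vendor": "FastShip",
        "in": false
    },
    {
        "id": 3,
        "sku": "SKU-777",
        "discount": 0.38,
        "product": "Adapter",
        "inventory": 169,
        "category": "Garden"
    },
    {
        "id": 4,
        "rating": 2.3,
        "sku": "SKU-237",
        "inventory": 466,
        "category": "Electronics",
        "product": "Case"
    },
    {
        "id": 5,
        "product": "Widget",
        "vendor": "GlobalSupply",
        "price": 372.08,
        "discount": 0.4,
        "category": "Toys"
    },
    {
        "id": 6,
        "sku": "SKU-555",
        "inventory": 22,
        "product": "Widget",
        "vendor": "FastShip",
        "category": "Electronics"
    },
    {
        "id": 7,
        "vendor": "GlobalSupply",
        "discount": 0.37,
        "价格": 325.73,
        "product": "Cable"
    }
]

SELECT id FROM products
[1, 2, 3, 4, 5, 6, 7]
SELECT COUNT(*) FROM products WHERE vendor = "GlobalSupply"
3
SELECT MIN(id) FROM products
1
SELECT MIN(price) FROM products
372.08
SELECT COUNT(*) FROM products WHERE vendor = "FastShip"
2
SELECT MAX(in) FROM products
True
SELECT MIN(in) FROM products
False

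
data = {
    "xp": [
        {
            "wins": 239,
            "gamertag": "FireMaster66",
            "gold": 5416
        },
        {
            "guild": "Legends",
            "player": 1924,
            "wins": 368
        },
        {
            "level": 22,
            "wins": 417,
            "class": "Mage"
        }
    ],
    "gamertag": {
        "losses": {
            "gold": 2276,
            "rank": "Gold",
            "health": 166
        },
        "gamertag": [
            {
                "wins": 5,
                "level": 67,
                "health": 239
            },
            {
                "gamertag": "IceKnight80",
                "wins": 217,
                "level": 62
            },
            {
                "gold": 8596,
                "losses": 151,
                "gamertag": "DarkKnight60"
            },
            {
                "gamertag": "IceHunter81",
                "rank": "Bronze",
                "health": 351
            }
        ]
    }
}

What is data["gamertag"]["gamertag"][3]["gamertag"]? "IceHunter81"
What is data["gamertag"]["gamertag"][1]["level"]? 62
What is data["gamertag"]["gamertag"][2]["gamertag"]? "DarkKnight60"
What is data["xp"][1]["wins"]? 368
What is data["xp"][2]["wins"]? 417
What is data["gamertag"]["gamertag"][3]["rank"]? "Bronze"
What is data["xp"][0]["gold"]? 5416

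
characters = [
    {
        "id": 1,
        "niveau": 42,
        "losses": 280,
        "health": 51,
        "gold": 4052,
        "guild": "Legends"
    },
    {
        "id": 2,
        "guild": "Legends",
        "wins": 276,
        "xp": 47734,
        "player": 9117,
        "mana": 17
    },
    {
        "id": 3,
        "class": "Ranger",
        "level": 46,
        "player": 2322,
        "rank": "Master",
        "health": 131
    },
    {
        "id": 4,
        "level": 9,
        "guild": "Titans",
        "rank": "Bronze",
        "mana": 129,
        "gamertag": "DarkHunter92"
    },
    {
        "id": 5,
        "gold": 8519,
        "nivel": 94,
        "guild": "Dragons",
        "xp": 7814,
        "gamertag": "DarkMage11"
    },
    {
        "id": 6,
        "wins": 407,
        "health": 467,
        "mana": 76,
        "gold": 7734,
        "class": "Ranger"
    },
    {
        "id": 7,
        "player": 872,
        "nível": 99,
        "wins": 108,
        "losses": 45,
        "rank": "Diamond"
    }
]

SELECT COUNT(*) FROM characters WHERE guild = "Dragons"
1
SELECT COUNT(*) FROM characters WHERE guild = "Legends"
2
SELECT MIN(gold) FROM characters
4052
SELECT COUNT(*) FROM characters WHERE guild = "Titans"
1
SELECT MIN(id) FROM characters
1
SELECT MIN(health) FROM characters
51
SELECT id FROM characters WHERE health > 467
[]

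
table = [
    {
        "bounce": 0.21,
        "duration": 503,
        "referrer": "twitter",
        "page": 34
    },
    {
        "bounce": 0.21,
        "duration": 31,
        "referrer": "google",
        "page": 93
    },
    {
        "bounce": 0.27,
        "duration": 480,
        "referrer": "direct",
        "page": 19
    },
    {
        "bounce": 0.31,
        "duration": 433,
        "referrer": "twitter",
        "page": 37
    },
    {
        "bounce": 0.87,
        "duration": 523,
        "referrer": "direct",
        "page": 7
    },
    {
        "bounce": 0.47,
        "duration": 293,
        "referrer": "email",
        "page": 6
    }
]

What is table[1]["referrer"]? "google"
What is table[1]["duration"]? 31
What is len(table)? 6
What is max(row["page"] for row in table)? 93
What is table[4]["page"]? 7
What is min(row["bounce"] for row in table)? 0.21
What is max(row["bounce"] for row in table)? 0.87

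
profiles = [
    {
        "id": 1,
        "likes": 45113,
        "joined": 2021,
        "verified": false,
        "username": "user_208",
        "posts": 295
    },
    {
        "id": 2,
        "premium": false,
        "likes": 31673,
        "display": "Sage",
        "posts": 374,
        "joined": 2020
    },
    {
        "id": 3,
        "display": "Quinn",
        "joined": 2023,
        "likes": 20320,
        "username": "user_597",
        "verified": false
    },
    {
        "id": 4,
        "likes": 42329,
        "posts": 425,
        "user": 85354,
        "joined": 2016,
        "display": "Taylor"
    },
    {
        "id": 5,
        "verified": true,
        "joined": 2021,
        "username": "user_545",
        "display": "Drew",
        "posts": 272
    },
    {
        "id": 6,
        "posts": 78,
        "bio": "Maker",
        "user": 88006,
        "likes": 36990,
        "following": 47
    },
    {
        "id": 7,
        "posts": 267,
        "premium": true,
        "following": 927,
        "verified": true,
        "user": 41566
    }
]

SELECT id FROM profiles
[1, 2, 3, 4, 5, 6, 7]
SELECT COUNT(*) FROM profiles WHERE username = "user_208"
1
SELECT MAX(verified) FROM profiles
True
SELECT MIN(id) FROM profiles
1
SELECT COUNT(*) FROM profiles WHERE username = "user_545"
1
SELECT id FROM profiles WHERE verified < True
[1, 3]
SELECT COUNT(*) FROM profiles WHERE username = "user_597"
1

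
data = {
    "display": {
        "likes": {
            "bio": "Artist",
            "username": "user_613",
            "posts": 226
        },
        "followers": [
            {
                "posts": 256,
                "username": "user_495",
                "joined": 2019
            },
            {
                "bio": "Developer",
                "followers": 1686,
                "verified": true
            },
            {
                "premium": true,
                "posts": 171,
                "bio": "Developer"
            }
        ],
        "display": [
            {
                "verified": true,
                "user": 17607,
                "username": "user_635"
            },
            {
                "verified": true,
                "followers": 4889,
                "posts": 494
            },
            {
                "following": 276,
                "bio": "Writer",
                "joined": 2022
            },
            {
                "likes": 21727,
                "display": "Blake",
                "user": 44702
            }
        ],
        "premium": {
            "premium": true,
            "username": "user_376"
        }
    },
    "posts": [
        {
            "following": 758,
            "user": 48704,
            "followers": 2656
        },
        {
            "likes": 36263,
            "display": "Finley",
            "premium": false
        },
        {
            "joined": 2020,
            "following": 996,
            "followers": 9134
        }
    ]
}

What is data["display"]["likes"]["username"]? "user_613"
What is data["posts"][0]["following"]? 758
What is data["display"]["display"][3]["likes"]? 21727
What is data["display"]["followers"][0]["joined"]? 2019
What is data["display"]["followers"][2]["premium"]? True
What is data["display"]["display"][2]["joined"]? 2022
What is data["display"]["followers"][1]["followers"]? 1686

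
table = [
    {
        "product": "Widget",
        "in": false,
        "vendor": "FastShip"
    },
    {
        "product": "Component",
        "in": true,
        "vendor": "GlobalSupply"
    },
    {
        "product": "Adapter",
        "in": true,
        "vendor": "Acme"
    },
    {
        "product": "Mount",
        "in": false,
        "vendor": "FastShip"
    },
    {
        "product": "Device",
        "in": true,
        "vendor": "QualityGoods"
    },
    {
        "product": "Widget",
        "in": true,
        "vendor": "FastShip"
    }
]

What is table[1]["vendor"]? "GlobalSupply"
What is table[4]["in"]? True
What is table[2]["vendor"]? "Acme"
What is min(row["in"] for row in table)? False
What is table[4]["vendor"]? "QualityGoods"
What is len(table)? 6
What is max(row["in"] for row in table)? True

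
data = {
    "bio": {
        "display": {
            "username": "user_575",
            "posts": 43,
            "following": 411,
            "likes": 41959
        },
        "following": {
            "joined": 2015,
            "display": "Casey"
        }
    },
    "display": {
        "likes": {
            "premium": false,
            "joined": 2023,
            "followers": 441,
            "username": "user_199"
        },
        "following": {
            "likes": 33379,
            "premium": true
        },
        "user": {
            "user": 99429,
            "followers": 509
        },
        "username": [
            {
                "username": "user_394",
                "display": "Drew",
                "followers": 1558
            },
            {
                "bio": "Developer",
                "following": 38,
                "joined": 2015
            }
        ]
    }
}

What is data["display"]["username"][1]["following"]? 38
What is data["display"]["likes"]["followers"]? 441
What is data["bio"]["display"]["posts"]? 43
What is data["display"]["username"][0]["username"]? "user_394"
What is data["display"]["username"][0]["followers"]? 1558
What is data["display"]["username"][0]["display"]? "Drew"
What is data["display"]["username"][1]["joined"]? 2015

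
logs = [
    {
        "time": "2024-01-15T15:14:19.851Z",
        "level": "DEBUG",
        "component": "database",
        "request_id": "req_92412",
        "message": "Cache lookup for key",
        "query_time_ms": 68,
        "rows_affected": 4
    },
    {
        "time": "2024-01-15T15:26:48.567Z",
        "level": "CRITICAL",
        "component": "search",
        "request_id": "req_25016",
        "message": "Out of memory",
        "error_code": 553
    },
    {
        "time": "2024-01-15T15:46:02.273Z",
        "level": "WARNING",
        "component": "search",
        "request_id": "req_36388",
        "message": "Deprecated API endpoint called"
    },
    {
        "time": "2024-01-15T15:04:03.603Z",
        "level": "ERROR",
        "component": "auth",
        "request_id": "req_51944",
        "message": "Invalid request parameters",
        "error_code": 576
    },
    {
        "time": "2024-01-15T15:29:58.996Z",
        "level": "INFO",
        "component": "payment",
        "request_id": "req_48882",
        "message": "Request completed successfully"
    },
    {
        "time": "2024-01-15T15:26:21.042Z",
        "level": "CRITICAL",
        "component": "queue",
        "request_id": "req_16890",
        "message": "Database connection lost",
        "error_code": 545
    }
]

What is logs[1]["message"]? "Out of memory"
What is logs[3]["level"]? "ERROR"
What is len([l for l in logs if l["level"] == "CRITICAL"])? 2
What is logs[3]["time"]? "2024-01-15T15:04:03.603Z"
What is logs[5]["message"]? "Database connection lost"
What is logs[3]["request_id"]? "req_51944"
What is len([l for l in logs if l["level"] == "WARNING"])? 1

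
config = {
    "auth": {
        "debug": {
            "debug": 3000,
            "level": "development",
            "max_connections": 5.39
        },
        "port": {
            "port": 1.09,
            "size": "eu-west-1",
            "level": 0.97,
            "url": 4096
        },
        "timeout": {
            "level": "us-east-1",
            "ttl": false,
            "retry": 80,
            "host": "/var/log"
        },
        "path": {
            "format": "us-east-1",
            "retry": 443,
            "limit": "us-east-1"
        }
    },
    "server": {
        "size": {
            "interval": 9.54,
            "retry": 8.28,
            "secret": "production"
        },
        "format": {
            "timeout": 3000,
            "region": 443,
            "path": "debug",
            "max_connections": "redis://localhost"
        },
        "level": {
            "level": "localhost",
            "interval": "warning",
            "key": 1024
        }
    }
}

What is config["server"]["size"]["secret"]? "production"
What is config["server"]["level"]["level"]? "localhost"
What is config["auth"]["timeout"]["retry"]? 80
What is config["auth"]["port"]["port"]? 1.09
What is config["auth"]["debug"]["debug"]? 3000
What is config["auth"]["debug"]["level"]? "development"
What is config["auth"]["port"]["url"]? 4096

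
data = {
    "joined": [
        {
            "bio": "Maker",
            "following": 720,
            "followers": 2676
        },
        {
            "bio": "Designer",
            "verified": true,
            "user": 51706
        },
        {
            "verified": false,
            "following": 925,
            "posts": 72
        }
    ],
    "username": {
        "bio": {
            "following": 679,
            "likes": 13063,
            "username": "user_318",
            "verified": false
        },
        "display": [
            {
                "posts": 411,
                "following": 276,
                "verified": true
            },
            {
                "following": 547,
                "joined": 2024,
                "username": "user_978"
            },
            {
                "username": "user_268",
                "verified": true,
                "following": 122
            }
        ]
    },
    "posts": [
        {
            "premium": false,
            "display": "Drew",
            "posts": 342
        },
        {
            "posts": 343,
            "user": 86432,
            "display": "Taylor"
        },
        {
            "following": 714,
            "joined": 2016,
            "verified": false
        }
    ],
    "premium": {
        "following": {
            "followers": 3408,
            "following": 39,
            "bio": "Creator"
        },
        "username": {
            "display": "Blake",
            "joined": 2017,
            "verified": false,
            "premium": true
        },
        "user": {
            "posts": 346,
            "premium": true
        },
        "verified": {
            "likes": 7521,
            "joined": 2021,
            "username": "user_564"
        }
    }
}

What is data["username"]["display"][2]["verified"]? True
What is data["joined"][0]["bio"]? "Maker"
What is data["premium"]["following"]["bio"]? "Creator"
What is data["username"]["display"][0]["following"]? 276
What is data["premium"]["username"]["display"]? "Blake"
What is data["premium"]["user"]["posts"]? 346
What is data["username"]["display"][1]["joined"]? 2024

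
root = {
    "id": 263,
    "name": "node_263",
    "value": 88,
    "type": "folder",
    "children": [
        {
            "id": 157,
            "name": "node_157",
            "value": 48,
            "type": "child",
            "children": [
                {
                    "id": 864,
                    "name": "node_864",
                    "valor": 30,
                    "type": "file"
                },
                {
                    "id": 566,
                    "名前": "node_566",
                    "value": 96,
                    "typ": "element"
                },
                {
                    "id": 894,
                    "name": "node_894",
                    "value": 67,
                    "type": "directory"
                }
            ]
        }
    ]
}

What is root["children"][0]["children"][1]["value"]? 96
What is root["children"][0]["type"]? "child"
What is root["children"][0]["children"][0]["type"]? "file"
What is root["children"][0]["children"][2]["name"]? "node_894"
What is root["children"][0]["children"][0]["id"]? 864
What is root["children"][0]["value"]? 48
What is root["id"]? 263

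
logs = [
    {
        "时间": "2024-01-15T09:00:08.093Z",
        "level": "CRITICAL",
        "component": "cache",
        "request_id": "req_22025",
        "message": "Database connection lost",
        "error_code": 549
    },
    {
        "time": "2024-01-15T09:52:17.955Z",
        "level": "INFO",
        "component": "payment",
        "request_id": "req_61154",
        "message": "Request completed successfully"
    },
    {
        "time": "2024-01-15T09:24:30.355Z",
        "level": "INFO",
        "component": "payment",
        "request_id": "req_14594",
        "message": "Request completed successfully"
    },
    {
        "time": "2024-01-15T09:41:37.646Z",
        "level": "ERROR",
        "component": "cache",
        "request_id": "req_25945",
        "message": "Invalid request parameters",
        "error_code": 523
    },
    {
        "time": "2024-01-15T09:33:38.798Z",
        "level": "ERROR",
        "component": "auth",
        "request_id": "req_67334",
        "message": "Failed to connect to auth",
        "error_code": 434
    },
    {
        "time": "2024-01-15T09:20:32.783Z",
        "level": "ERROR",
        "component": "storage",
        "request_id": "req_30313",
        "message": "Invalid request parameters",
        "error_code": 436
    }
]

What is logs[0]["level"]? "CRITICAL"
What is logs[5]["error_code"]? 436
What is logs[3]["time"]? "2024-01-15T09:41:37.646Z"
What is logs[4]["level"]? "ERROR"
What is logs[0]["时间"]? "2024-01-15T09:00:08.093Z"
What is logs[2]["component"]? "payment"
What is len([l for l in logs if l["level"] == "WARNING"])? 0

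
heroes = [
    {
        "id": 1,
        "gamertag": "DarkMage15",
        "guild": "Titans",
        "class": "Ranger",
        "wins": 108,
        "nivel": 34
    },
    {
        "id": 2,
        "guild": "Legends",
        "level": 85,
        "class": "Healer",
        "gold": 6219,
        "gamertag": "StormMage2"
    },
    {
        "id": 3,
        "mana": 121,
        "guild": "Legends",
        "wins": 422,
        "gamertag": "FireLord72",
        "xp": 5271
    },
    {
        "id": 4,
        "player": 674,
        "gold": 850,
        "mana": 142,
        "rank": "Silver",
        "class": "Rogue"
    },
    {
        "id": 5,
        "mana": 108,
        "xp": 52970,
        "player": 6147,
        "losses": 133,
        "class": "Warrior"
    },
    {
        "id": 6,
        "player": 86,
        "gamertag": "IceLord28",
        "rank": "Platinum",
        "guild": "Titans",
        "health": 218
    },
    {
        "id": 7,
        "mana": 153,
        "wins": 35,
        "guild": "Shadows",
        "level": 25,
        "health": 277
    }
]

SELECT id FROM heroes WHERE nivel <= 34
[1]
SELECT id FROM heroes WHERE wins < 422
[1, 7]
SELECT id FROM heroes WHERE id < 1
[]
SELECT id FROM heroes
[1, 2, 3, 4, 5, 6, 7]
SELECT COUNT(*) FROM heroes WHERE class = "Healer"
1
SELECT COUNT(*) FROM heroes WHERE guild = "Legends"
2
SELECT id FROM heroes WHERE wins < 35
[]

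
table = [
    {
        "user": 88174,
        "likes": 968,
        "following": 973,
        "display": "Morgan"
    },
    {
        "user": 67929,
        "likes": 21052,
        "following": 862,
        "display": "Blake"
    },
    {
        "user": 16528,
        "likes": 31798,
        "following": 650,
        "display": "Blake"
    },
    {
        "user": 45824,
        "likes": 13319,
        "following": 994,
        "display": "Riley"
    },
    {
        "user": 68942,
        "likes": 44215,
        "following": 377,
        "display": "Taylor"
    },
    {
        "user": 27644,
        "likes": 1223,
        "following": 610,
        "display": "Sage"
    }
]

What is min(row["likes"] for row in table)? 968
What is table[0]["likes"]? 968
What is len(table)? 6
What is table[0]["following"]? 973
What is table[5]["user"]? 27644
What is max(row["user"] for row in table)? 88174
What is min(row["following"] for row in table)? 377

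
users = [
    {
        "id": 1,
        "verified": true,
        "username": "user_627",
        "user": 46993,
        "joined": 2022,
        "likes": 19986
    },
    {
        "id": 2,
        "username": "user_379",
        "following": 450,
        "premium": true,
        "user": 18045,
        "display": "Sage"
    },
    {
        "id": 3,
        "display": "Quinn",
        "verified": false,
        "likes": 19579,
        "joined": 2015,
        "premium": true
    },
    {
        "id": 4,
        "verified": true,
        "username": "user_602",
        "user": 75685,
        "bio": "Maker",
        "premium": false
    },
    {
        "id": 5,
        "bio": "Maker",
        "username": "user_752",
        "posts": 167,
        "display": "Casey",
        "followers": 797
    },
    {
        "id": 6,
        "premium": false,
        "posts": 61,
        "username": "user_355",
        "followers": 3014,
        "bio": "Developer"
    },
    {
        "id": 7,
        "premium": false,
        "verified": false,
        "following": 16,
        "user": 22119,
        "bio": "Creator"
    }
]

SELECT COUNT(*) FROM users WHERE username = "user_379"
1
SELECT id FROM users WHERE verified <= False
[3, 7]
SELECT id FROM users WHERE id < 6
[1, 2, 3, 4, 5]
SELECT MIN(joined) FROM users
2015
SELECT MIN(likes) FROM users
19579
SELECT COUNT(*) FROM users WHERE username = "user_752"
1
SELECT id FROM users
[1, 2, 3, 4, 5, 6, 7]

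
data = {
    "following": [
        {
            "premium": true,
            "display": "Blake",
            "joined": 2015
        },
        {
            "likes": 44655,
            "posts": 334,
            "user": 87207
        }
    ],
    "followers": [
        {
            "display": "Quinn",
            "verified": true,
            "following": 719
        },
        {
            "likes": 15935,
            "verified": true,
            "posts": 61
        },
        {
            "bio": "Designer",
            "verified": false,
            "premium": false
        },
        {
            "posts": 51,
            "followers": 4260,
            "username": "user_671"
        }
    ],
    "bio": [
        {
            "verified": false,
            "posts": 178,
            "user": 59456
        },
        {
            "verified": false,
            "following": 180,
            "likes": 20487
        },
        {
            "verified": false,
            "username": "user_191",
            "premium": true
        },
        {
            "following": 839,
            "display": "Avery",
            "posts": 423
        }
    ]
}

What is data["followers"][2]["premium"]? False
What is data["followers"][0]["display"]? "Quinn"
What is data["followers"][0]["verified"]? True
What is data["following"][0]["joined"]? 2015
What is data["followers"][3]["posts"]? 51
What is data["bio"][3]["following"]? 839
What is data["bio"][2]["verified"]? False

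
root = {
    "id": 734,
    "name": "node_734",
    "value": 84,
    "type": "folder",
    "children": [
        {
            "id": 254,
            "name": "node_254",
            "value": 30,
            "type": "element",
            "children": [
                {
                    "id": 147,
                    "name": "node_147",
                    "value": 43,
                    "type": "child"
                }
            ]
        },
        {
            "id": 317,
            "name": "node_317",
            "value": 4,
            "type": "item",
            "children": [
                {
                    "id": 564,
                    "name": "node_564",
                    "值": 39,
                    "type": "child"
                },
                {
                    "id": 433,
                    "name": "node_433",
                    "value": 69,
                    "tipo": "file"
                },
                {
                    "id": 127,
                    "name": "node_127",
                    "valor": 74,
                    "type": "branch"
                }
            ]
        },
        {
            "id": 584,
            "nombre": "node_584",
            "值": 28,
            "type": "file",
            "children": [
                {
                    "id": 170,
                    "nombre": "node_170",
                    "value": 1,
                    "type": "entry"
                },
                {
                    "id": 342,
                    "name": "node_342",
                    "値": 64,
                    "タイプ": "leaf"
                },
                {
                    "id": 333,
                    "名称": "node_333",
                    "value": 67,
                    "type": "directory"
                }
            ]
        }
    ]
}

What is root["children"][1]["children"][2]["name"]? "node_127"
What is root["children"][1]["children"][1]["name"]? "node_433"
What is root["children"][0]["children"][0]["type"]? "child"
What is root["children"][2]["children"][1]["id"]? 342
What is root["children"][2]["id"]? 584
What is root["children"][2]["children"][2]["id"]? 333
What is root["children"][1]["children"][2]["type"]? "branch"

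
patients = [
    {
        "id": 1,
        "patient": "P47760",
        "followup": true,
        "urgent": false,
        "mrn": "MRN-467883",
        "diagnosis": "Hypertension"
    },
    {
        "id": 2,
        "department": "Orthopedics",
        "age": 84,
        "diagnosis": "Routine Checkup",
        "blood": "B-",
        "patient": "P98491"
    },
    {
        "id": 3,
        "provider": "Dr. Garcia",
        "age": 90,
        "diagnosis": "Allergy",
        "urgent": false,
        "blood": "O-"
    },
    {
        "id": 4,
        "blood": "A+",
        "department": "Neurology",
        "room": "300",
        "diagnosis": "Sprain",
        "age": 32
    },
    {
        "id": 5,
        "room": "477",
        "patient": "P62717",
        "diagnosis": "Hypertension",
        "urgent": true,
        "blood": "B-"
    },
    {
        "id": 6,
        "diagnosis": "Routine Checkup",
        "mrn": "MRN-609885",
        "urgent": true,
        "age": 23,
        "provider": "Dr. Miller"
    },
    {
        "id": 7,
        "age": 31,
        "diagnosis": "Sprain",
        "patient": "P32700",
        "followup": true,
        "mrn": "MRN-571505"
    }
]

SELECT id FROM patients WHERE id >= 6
[6, 7]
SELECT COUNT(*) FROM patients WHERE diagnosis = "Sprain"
2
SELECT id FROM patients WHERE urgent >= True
[5, 6]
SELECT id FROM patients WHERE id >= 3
[3, 4, 5, 6, 7]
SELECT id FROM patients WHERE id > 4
[5, 6, 7]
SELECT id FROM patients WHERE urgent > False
[5, 6]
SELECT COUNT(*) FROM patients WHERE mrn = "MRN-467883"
1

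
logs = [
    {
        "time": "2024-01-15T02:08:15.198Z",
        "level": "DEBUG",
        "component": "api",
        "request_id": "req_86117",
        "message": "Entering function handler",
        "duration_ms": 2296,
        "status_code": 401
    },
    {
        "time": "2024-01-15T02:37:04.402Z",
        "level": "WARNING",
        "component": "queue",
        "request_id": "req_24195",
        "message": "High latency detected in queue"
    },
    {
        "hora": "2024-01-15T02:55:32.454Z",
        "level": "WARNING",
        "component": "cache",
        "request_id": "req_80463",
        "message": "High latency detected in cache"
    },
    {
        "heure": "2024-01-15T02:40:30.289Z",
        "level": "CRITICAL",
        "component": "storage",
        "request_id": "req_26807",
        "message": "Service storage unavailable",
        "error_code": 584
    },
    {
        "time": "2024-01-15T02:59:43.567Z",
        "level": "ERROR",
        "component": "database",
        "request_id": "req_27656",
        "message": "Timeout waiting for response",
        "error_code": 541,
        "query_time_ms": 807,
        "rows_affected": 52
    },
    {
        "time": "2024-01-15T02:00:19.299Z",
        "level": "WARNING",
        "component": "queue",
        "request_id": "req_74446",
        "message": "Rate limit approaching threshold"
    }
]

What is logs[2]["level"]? "WARNING"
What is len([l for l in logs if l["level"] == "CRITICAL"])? 1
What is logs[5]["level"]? "WARNING"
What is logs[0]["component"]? "api"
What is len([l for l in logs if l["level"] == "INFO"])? 0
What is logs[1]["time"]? "2024-01-15T02:37:04.402Z"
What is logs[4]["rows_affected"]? 52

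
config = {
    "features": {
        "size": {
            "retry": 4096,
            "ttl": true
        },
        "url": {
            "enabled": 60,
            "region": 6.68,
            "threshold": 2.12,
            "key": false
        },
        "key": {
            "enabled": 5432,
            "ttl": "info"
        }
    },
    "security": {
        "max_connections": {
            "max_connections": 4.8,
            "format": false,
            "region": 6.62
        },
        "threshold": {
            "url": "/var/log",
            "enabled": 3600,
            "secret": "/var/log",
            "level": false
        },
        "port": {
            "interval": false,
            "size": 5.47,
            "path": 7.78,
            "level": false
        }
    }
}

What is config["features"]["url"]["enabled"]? 60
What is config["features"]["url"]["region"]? 6.68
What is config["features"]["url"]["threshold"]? 2.12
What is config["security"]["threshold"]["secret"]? "/var/log"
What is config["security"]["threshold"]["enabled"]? 3600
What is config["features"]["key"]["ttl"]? "info"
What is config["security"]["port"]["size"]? 5.47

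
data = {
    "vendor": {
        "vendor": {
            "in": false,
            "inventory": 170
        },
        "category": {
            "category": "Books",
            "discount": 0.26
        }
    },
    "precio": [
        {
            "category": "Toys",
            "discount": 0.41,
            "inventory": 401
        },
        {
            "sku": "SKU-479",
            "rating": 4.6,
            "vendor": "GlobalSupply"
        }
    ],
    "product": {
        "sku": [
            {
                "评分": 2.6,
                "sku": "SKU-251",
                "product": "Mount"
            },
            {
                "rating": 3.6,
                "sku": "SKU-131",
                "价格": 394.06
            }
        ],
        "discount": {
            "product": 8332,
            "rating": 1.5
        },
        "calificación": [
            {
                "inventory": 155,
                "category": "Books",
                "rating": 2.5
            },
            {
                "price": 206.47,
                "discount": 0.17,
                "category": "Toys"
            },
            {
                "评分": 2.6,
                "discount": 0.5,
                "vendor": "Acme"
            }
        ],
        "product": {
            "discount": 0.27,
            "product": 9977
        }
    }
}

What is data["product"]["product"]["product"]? 9977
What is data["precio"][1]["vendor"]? "GlobalSupply"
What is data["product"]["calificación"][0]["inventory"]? 155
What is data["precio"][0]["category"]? "Toys"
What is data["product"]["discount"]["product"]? 8332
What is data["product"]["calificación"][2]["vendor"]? "Acme"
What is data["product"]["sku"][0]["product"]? "Mount"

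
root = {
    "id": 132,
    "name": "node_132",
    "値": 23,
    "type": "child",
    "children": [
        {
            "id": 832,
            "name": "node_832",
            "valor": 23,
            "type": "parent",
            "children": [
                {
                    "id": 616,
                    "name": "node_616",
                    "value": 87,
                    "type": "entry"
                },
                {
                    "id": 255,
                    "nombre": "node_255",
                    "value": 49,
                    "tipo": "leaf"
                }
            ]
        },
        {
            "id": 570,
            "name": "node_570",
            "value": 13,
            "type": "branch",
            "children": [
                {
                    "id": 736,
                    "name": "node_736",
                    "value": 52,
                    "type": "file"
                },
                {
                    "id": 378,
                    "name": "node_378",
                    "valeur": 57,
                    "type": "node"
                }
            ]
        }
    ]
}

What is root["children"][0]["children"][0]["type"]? "entry"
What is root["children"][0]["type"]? "parent"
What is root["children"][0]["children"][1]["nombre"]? "node_255"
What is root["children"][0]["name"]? "node_832"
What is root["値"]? 23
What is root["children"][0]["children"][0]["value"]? 87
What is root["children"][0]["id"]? 832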